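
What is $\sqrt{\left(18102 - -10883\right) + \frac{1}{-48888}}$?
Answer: $\frac{\sqrt{1924311366082}}{8148} \approx 170.25$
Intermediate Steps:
$\sqrt{\left(18102 - -10883\right) + \frac{1}{-48888}} = \sqrt{\left(18102 + 10883\right) - \frac{1}{48888}} = \sqrt{28985 - \frac{1}{48888}} = \sqrt{\frac{1417018679}{48888}} = \frac{\sqrt{1924311366082}}{8148}$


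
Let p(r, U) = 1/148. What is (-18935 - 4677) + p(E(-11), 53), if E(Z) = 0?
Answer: -3494575/148 ≈ -23612.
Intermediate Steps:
p(r, U) = 1/148
(-18935 - 4677) + p(E(-11), 53) = (-18935 - 4677) + 1/148 = -23612 + 1/148 = -3494575/148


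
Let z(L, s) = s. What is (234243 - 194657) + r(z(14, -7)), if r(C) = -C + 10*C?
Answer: 39523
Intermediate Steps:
r(C) = 9*C
(234243 - 194657) + r(z(14, -7)) = (234243 - 194657) + 9*(-7) = 39586 - 63 = 39523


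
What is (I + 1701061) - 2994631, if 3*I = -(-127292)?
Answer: -3753418/3 ≈ -1.2511e+6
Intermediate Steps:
I = 127292/3 (I = (-(-127292))/3 = (-11572*(-11))/3 = (1/3)*127292 = 127292/3 ≈ 42431.)
(I + 1701061) - 2994631 = (127292/3 + 1701061) - 2994631 = 5230475/3 - 2994631 = -3753418/3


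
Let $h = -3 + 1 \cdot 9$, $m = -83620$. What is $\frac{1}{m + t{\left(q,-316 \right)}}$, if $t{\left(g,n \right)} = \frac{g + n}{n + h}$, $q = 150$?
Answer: $- \frac{155}{12961017} \approx -1.1959 \cdot 10^{-5}$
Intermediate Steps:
$h = 6$ ($h = -3 + 9 = 6$)
$t{\left(g,n \right)} = \frac{g + n}{6 + n}$ ($t{\left(g,n \right)} = \frac{g + n}{n + 6} = \frac{g + n}{6 + n}$)
$\frac{1}{m + t{\left(q,-316 \right)}} = \frac{1}{-83620 + \frac{150 - 316}{6 - 316}} = \frac{1}{-83620 + \frac{1}{-310} \left(-166\right)} = \frac{1}{-83620 - - \frac{83}{155}} = \frac{1}{-83620 + \frac{83}{155}} = \frac{1}{- \frac{12961017}{155}} = - \frac{155}{12961017}$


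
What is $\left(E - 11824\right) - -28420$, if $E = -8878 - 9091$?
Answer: $-1373$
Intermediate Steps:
$E = -17969$
$\left(E - 11824\right) - -28420 = \left(-17969 - 11824\right) - -28420 = \left(-17969 - 11824\right) + 28420 = -29793 + 28420 = -1373$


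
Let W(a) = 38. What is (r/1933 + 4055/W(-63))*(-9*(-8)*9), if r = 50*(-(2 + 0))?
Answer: 2538382860/36727 ≈ 69115.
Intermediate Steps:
r = -100 (r = 50*(-1*2) = 50*(-2) = -100)
(r/1933 + 4055/W(-63))*(-9*(-8)*9) = (-100/1933 + 4055/38)*(-9*(-8)*9) = (-100*1/1933 + 4055*(1/38))*(72*9) = (-100/1933 + 4055/38)*648 = (7834515/73454)*648 = 2538382860/36727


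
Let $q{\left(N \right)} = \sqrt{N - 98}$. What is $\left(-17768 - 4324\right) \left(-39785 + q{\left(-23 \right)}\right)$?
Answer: $878930220 - 243012 i \approx 8.7893 \cdot 10^{8} - 2.4301 \cdot 10^{5} i$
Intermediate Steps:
$q{\left(N \right)} = \sqrt{-98 + N}$
$\left(-17768 - 4324\right) \left(-39785 + q{\left(-23 \right)}\right) = \left(-17768 - 4324\right) \left(-39785 + \sqrt{-98 - 23}\right) = - 22092 \left(-39785 + \sqrt{-121}\right) = - 22092 \left(-39785 + 11 i\right) = 878930220 - 243012 i$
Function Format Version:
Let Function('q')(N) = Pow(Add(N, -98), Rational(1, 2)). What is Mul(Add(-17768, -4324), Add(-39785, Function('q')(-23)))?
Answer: Add(878930220, Mul(-243012, I)) ≈ Add(8.7893e+8, Mul(-2.4301e+5, I))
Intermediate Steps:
Function('q')(N) = Pow(Add(-98, N), Rational(1, 2))
Mul(Add(-17768, -4324), Add(-39785, Function('q')(-23))) = Mul(Add(-17768, -4324), Add(-39785, Pow(Add(-98, -23), Rational(1, 2)))) = Mul(-22092, Add(-39785, Pow(-121, Rational(1, 2)))) = Mul(-22092, Add(-39785, Mul(11, I))) = Add(878930220, Mul(-243012, I))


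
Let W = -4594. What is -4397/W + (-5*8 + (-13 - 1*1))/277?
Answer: 969893/1272538 ≈ 0.76217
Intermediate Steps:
-4397/W + (-5*8 + (-13 - 1*1))/277 = -4397/(-4594) + (-5*8 + (-13 - 1*1))/277 = -4397*(-1/4594) + (-40 + (-13 - 1))*(1/277) = 4397/4594 + (-40 - 14)*(1/277) = 4397/4594 - 54*1/277 = 4397/4594 - 54/277 = 969893/1272538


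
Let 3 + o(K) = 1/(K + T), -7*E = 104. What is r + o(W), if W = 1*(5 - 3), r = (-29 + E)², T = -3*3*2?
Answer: 1505583/784 ≈ 1920.4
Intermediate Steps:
E = -104/7 (E = -⅐*104 = -104/7 ≈ -14.857)
T = -18 (T = -9*2 = -18)
r = 94249/49 (r = (-29 - 104/7)² = (-307/7)² = 94249/49 ≈ 1923.4)
W = 2 (W = 1*2 = 2)
o(K) = -3 + 1/(-18 + K) (o(K) = -3 + 1/(K - 18) = -3 + 1/(-18 + K))
r + o(W) = 94249/49 + (55 - 3*2)/(-18 + 2) = 94249/49 + (55 - 6)/(-16) = 94249/49 - 1/16*49 = 94249/49 - 49/16 = 1505583/784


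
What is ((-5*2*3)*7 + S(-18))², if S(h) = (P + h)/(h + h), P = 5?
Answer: 56957209/1296 ≈ 43948.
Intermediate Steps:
S(h) = (5 + h)/(2*h) (S(h) = (5 + h)/(h + h) = (5 + h)/((2*h)) = (5 + h)*(1/(2*h)) = (5 + h)/(2*h))
((-5*2*3)*7 + S(-18))² = ((-5*2*3)*7 + (½)*(5 - 18)/(-18))² = (-10*3*7 + (½)*(-1/18)*(-13))² = (-30*7 + 13/36)² = (-210 + 13/36)² = (-7547/36)² = 56957209/1296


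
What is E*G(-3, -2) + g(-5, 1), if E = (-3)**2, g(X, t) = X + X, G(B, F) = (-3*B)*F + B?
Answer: -199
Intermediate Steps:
G(B, F) = B - 3*B*F (G(B, F) = -3*B*F + B = B - 3*B*F)
g(X, t) = 2*X
E = 9
E*G(-3, -2) + g(-5, 1) = 9*(-3*(1 - 3*(-2))) + 2*(-5) = 9*(-3*(1 + 6)) - 10 = 9*(-3*7) - 10 = 9*(-21) - 10 = -189 - 10 = -199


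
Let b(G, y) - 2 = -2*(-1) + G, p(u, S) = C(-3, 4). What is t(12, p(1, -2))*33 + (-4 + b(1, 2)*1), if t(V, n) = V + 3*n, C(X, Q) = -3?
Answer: 100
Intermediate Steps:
p(u, S) = -3
b(G, y) = 4 + G (b(G, y) = 2 + (-2*(-1) + G) = 2 + (2 + G) = 4 + G)
t(12, p(1, -2))*33 + (-4 + b(1, 2)*1) = (12 + 3*(-3))*33 + (-4 + (4 + 1)*1) = (12 - 9)*33 + (-4 + 5*1) = 3*33 + (-4 + 5) = 99 + 1 = 100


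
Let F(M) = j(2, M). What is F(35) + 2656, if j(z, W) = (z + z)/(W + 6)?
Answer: 108900/41 ≈ 2656.1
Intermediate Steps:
j(z, W) = 2*z/(6 + W) (j(z, W) = (2*z)/(6 + W) = 2*z/(6 + W))
F(M) = 4/(6 + M) (F(M) = 2*2/(6 + M) = 4/(6 + M))
F(35) + 2656 = 4/(6 + 35) + 2656 = 4/41 + 2656 = 108900/41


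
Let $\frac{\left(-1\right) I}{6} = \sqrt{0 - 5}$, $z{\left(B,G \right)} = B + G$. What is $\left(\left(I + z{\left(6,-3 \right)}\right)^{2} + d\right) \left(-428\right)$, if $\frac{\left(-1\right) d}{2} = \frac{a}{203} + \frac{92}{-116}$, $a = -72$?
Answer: $\frac{14657716}{203} + 15408 i \sqrt{5} \approx 72206.0 + 34453.0 i$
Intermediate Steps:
$d = \frac{466}{203}$ ($d = - 2 \left(- \frac{72}{203} + \frac{92}{-116}\right) = - 2 \left(\left(-72\right) \frac{1}{203} + 92 \left(- \frac{1}{116}\right)\right) = - 2 \left(- \frac{72}{203} - \frac{23}{29}\right) = \left(-2\right) \left(- \frac{233}{203}\right) = \frac{466}{203} \approx 2.2956$)
$I = - 6 i \sqrt{5}$ ($I = - 6 \sqrt{0 - 5} = - 6 \sqrt{-5} = - 6 i \sqrt{5} \approx - 13.416 i$)
$\left(\left(I + z{\left(6,-3 \right)}\right)^{2} + d\right) \left(-428\right) = \left(\left(- 6 i \sqrt{5} + \left(6 - 3\right)\right)^{2} + \frac{466}{203}\right) \left(-428\right) = \left(\left(- 6 i \sqrt{5} + 3\right)^{2} + \frac{466}{203}\right) \left(-428\right) = \left(\left(3 - 6 i \sqrt{5}\right)^{2} + \frac{466}{203}\right) \left(-428\right) = \left(\frac{466}{203} + \left(3 - 6 i \sqrt{5}\right)^{2}\right) \left(-428\right) = - \frac{199448}{203} - 428 \left(3 - 6 i \sqrt{5}\right)^{2}$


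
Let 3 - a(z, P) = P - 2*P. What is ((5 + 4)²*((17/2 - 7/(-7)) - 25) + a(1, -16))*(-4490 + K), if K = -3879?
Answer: 21232153/2 ≈ 1.0616e+7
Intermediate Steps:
a(z, P) = 3 + P (a(z, P) = 3 - (P - 2*P) = 3 - (-1)*P = 3 + P)
((5 + 4)²*((17/2 - 7/(-7)) - 25) + a(1, -16))*(-4490 + K) = ((5 + 4)²*((17/2 - 7/(-7)) - 25) + (3 - 16))*(-4490 - 3879) = (9²*((17*(½) - 7*(-⅐)) - 25) - 13)*(-8369) = (81*((17/2 + 1) - 25) - 13)*(-8369) = (81*(19/2 - 25) - 13)*(-8369) = (81*(-31/2) - 13)*(-8369) = (-2511/2 - 13)*(-8369) = -2537/2*(-8369) = 21232153/2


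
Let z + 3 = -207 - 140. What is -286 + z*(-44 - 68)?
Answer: 38914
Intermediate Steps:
z = -350 (z = -3 + (-207 - 140) = -3 - 347 = -350)
-286 + z*(-44 - 68) = -286 - 350*(-44 - 68) = -286 - 350*(-112) = -286 + 39200 = 38914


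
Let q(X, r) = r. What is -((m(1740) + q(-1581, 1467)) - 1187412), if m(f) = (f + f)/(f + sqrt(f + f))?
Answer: 1030584465/869 + 2*sqrt(870)/869 ≈ 1.1859e+6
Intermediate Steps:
m(f) = 2*f/(f + sqrt(2)*sqrt(f)) (m(f) = (2*f)/(f + sqrt(2*f)) = (2*f)/(f + sqrt(2)*sqrt(f)) = 2*f/(f + sqrt(2)*sqrt(f)))
-((m(1740) + q(-1581, 1467)) - 1187412) = -((2*1740/(1740 + sqrt(2)*sqrt(1740)) + 1467) - 1187412) = -((2*1740/(1740 + sqrt(2)*(2*sqrt(435))) + 1467) - 1187412) = -((2*1740/(1740 + 2*sqrt(870)) + 1467) - 1187412) = -((3480/(1740 + 2*sqrt(870)) + 1467) - 1187412) = -((1467 + 3480/(1740 + 2*sqrt(870))) - 1187412) = -(-1185945 + 3480/(1740 + 2*sqrt(870))) = 1185945 - 3480/(1740 + 2*sqrt(870))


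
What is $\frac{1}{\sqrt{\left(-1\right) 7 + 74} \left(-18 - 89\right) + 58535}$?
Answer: $\frac{58535}{3425579142} + \frac{107 \sqrt{67}}{3425579142} \approx 1.7343 \cdot 10^{-5}$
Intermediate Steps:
$\frac{1}{\sqrt{\left(-1\right) 7 + 74} \left(-18 - 89\right) + 58535} = \frac{1}{\sqrt{-7 + 74} \left(-107\right) + 58535} = \frac{1}{\sqrt{67} \left(-107\right) + 58535} = \frac{1}{- 107 \sqrt{67} + 58535} = \frac{1}{58535 - 107 \sqrt{67}}$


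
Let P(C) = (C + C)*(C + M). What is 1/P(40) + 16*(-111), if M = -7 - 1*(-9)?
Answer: -5967359/3360 ≈ -1776.0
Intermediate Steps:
M = 2 (M = -7 + 9 = 2)
P(C) = 2*C*(2 + C) (P(C) = (C + C)*(C + 2) = (2*C)*(2 + C) = 2*C*(2 + C))
1/P(40) + 16*(-111) = 1/(2*40*(2 + 40)) + 16*(-111) = 1/(2*40*42) - 1776 = 1/3360 - 1776 = -5967359/3360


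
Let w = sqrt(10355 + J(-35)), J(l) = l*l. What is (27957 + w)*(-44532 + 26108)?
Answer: -515079768 - 36848*sqrt(2895) ≈ -5.1706e+8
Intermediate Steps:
J(l) = l**2
w = 2*sqrt(2895) (w = sqrt(10355 + (-35)**2) = sqrt(10355 + 1225) = sqrt(11580) = 2*sqrt(2895) ≈ 107.61)
(27957 + w)*(-44532 + 26108) = (27957 + 2*sqrt(2895))*(-44532 + 26108) = (27957 + 2*sqrt(2895))*(-18424) = -515079768 - 36848*sqrt(2895)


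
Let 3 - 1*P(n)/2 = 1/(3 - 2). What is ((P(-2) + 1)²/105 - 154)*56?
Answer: -25832/3 ≈ -8610.7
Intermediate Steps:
P(n) = 4 (P(n) = 6 - 2/(3 - 2) = 6 - 2/1 = 6 - 2*1 = 6 - 2 = 4)
((P(-2) + 1)²/105 - 154)*56 = ((4 + 1)²/105 - 154)*56 = (5²*(1/105) - 154)*56 = (25*(1/105) - 154)*56 = (5/21 - 154)*56 = -3229/21*56 = -25832/3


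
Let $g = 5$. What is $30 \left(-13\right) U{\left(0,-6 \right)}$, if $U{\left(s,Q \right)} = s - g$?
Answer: $1950$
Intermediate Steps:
$U{\left(s,Q \right)} = -5 + s$ ($U{\left(s,Q \right)} = s - 5 = -5 + s$)
$30 \left(-13\right) U{\left(0,-6 \right)} = 30 \left(-13\right) \left(-5 + 0\right) = \left(-390\right) \left(-5\right) = 1950$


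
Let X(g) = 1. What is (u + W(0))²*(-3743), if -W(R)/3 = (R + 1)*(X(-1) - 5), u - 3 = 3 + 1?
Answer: -1351223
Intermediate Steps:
u = 7 (u = 3 + (3 + 1) = 3 + 4 = 7)
W(R) = 12 + 12*R (W(R) = -3*(R + 1)*(1 - 5) = -3*(1 + R)*(-4) = -3*(-4 - 4*R) = 12 + 12*R)
(u + W(0))²*(-3743) = (7 + (12 + 12*0))²*(-3743) = (7 + (12 + 0))²*(-3743) = (7 + 12)²*(-3743) = 19²*(-3743) = 361*(-3743) = -1351223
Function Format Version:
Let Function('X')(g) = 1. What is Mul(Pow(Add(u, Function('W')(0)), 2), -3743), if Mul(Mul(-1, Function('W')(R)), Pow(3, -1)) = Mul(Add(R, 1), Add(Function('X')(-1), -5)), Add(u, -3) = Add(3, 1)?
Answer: -1351223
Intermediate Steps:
u = 7 (u = Add(3, Add(3, 1)) = Add(3, 4) = 7)
Function('W')(R) = Add(12, Mul(12, R)) (Function('W')(R) = Mul(-3, Mul(Add(R, 1), Add(1, -5))) = Mul(-3, Mul(Add(1, R), -4)) = Mul(-3, Add(-4, Mul(-4, R))) = Add(12, Mul(12, R)))
Mul(Pow(Add(u, Function('W')(0)), 2), -3743) = Mul(Pow(Add(7, Add(12, Mul(12, 0))), 2), -3743) = Mul(Pow(Add(7, Add(12, 0)), 2), -3743) = Mul(Pow(Add(7, 12), 2), -3743) = Mul(Pow(19, 2), -3743) = Mul(361, -3743) = -1351223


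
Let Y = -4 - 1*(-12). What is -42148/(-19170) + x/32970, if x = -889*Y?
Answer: 2984006/1504845 ≈ 1.9829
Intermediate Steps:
Y = 8 (Y = -4 + 12 = 8)
x = -7112 (x = -889*8 = -7112)
-42148/(-19170) + x/32970 = -42148/(-19170) - 7112/32970 = -42148*(-1/19170) - 7112*1/32970 = 21074/9585 - 508/2355 = 2984006/1504845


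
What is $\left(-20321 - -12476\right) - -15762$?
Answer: $7917$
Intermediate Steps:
$\left(-20321 - -12476\right) - -15762 = \left(-20321 + 12476\right) + 15762 = -7845 + 15762 = 7917$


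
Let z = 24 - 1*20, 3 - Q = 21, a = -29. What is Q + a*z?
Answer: -134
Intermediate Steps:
Q = -18 (Q = 3 - 1*21 = 3 - 21 = -18)
z = 4 (z = 24 - 20 = 4)
Q + a*z = -18 - 29*4 = -18 - 116 = -134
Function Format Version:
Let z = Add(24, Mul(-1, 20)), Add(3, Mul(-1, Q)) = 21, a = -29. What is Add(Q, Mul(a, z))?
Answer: -134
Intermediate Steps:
Q = -18 (Q = Add(3, Mul(-1, 21)) = Add(3, -21) = -18)
z = 4 (z = Add(24, -20) = 4)
Add(Q, Mul(a, z)) = Add(-18, Mul(-29, 4)) = Add(-18, -116) = -134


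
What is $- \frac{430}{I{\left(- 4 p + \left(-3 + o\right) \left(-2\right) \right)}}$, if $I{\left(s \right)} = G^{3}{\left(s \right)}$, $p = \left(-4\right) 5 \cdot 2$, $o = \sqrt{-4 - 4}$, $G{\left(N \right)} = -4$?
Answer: $\frac{215}{32} \approx 6.7188$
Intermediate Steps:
$o = 2 i \sqrt{2}$ ($o = \sqrt{-8} = 2 i \sqrt{2} \approx 2.8284 i$)
$p = -40$ ($p = \left(-20\right) 2 = -40$)
$I{\left(s \right)} = -64$ ($I{\left(s \right)} = \left(-4\right)^{3} = -64$)
$- \frac{430}{I{\left(- 4 p + \left(-3 + o\right) \left(-2\right) \right)}} = - \frac{430}{-64} = \left(-430\right) \left(- \frac{1}{64}\right) = \frac{215}{32}$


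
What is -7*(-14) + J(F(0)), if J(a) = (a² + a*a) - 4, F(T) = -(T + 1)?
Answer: 96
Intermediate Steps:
F(T) = -1 - T (F(T) = -(1 + T) = -1 - T)
J(a) = -4 + 2*a² (J(a) = (a² + a²) - 4 = 2*a² - 4 = -4 + 2*a²)
-7*(-14) + J(F(0)) = -7*(-14) + (-4 + 2*(-1 - 1*0)²) = 98 + (-4 + 2*(-1 + 0)²) = 98 + (-4 + 2*(-1)²) = 98 + (-4 + 2*1) = 98 + (-4 + 2) = 98 - 2 = 96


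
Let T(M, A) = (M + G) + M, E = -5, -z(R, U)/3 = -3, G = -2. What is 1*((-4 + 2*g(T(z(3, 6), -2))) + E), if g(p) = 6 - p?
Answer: -29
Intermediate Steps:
z(R, U) = 9 (z(R, U) = -3*(-3) = 9)
T(M, A) = -2 + 2*M (T(M, A) = (M - 2) + M = (-2 + M) + M = -2 + 2*M)
1*((-4 + 2*g(T(z(3, 6), -2))) + E) = 1*((-4 + 2*(6 - (-2 + 2*9))) - 5) = 1*((-4 + 2*(6 - (-2 + 18))) - 5) = 1*((-4 + 2*(6 - 1*16)) - 5) = 1*((-4 + 2*(6 - 16)) - 5) = 1*((-4 + 2*(-10)) - 5) = 1*((-4 - 20) - 5) = 1*(-24 - 5) = 1*(-29) = -29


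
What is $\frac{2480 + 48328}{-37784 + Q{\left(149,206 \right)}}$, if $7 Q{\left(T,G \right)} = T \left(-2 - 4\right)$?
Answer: $- \frac{177828}{132691} \approx -1.3402$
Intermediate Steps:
$Q{\left(T,G \right)} = - \frac{6 T}{7}$ ($Q{\left(T,G \right)} = \frac{T \left(-2 - 4\right)}{7} = \frac{T \left(-6\right)}{7} = \frac{\left(-6\right) T}{7} = - \frac{6 T}{7}$)
$\frac{2480 + 48328}{-37784 + Q{\left(149,206 \right)}} = \frac{2480 + 48328}{-37784 - \frac{894}{7}} = \frac{50808}{-37784 - \frac{894}{7}} = \frac{50808}{- \frac{265382}{7}} = 50808 \left(- \frac{7}{265382}\right) = - \frac{177828}{132691}$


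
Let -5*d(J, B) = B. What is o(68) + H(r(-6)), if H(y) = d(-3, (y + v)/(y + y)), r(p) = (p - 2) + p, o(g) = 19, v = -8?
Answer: 1319/70 ≈ 18.843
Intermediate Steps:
d(J, B) = -B/5
r(p) = -2 + 2*p (r(p) = (-2 + p) + p = -2 + 2*p)
H(y) = -(-8 + y)/(10*y) (H(y) = -(y - 8)/(5*(y + y)) = -(-8 + y)/(5*(2*y)) = -(-8 + y)*1/(2*y)/5 = -(-8 + y)/(10*y))
o(68) + H(r(-6)) = 19 + (8 - (-2 + 2*(-6)))/(10*(-2 + 2*(-6))) = 19 + (8 - (-2 - 12))/(10*(-2 - 12)) = 19 + (1/10)*(8 - 1*(-14))/(-14) = 19 + (1/10)*(-1/14)*(8 + 14) = 19 + (1/10)*(-1/14)*22 = 19 - 11/70 = 1319/70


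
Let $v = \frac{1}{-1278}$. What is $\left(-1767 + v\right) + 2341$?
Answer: $\frac{733571}{1278} \approx 574.0$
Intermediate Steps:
$v = - \frac{1}{1278} \approx -0.00078247$
$\left(-1767 + v\right) + 2341 = \left(-1767 - \frac{1}{1278}\right) + 2341 = - \frac{2258227}{1278} + 2341 = \frac{733571}{1278}$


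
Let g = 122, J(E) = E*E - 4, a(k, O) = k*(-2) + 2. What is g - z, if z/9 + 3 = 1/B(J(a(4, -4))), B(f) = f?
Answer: 4759/32 ≈ 148.72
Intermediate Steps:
a(k, O) = 2 - 2*k (a(k, O) = -2*k + 2 = 2 - 2*k)
J(E) = -4 + E**2 (J(E) = E**2 - 4 = -4 + E**2)
z = -855/32 (z = -27 + 9/(-4 + (2 - 2*4)**2) = -27 + 9/(-4 + (2 - 8)**2) = -27 + 9/(-4 + (-6)**2) = -27 + 9/(-4 + 36) = -27 + 9/32 = -855/32 ≈ -26.719)
g - z = 122 - 1*(-855/32) = 122 + 855/32 = 4759/32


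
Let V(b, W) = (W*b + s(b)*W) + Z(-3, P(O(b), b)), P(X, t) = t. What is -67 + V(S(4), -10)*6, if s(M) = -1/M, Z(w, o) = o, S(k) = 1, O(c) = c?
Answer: -61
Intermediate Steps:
V(b, W) = b + W*b - W/b (V(b, W) = (W*b + (-1/b)*W) + b = (W*b - W/b) + b = b + W*b - W/b)
-67 + V(S(4), -10)*6 = -67 + (1 - 10*1 - 1*(-10)/1)*6 = -67 + (1 - 10 - 1*(-10)*1)*6 = -67 + (1 - 10 + 10)*6 = -67 + 1*6 = -67 + 6 = -61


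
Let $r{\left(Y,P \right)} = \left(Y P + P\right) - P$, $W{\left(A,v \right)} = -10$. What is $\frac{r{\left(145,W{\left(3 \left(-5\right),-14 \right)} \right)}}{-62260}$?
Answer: $\frac{145}{6226} \approx 0.023289$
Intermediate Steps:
$r{\left(Y,P \right)} = P Y$ ($r{\left(Y,P \right)} = \left(P Y + P\right) - P = \left(P + P Y\right) - P = P Y$)
$\frac{r{\left(145,W{\left(3 \left(-5\right),-14 \right)} \right)}}{-62260} = \frac{\left(-10\right) 145}{-62260} = \left(-1450\right) \left(- \frac{1}{62260}\right) = \frac{145}{6226}$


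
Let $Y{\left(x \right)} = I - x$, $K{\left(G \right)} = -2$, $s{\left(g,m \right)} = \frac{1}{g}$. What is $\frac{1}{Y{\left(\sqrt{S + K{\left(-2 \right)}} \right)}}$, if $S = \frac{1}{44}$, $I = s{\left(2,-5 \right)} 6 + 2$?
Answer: $\frac{220}{1187} + \frac{2 i \sqrt{957}}{1187} \approx 0.18534 + 0.052124 i$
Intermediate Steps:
$I = 5$ ($I = \frac{1}{2} \cdot 6 + 2 = 3 + 2 = 5$)
$S = \frac{1}{44} \approx 0.022727$
$Y{\left(x \right)} = 5 - x$
$\frac{1}{Y{\left(\sqrt{S + K{\left(-2 \right)}} \right)}} = \frac{1}{5 - \sqrt{\frac{1}{44} - 2}} = \frac{1}{5 - \sqrt{- \frac{87}{44}}} = \frac{1}{5 - \frac{i \sqrt{957}}{22}}$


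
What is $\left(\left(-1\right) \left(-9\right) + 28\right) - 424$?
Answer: $-387$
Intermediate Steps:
$\left(\left(-1\right) \left(-9\right) + 28\right) - 424 = \left(9 + 28\right) - 424 = 37 - 424 = -387$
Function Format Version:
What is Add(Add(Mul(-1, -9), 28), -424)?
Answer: -387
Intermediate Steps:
Add(Add(Mul(-1, -9), 28), -424) = Add(Add(9, 28), -424) = Add(37, -424) = -387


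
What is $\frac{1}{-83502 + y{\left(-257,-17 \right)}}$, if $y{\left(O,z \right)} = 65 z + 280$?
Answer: $- \frac{1}{84327} \approx -1.1859 \cdot 10^{-5}$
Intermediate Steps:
$y{\left(O,z \right)} = 280 + 65 z$
$\frac{1}{-83502 + y{\left(-257,-17 \right)}} = \frac{1}{-83502 + \left(280 + 65 \left(-17\right)\right)} = \frac{1}{-83502 + \left(280 - 1105\right)} = \frac{1}{-83502 - 825} = \frac{1}{-84327} = - \frac{1}{84327}$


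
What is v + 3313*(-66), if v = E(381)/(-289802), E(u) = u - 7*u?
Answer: -31683761715/144901 ≈ -2.1866e+5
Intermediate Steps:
E(u) = -6*u
v = 1143/144901 (v = -6*381/(-289802) = -2286*(-1/289802) = 1143/144901 ≈ 0.0078881)
v + 3313*(-66) = 1143/144901 + 3313*(-66) = 1143/144901 - 218658 = -31683761715/144901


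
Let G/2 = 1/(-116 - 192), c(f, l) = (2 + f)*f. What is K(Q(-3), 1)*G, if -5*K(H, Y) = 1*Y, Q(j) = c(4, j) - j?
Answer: 1/770 ≈ 0.0012987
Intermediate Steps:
c(f, l) = f*(2 + f)
G = -1/154 (G = 2/(-116 - 192) = 2/(-308) = 2*(-1/308) = -1/154 ≈ -0.0064935)
Q(j) = 24 - j (Q(j) = 4*(2 + 4) - j = 4*6 - j = 24 - j)
K(H, Y) = -Y/5
K(Q(-3), 1)*G = -⅕*1*(-1/154) = -⅕*(-1/154) = 1/770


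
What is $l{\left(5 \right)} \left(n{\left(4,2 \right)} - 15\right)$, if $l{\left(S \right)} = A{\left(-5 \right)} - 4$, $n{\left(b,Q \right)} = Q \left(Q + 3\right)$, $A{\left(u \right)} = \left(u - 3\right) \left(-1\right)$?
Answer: $-20$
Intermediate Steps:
$A{\left(u \right)} = 3 - u$ ($A{\left(u \right)} = \left(-3 + u\right) \left(-1\right) = 3 - u$)
$n{\left(b,Q \right)} = Q \left(3 + Q\right)$
$l{\left(S \right)} = 4$ ($l{\left(S \right)} = \left(3 - -5\right) - 4 = \left(3 + 5\right) - 4 = 8 - 4 = 4$)
$l{\left(5 \right)} \left(n{\left(4,2 \right)} - 15\right) = 4 \left(2 \left(3 + 2\right) - 15\right) = 4 \left(2 \cdot 5 - 15\right) = 4 \left(10 - 15\right) = 4 \left(-5\right) = -20$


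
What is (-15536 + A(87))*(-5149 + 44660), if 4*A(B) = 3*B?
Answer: -2445059213/4 ≈ -6.1126e+8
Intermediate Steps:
A(B) = 3*B/4 (A(B) = (3*B)/4 = 3*B/4)
(-15536 + A(87))*(-5149 + 44660) = (-15536 + (3/4)*87)*(-5149 + 44660) = (-15536 + 261/4)*39511 = -61883/4*39511 = -2445059213/4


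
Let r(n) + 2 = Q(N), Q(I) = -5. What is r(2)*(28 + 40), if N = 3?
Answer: -476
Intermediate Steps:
r(n) = -7 (r(n) = -2 - 5 = -7)
r(2)*(28 + 40) = -7*(28 + 40) = -7*68 = -476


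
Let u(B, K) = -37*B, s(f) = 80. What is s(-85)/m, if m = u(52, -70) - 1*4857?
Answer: -80/6781 ≈ -0.011798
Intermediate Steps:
m = -6781 (m = -37*52 - 1*4857 = -1924 - 4857 = -6781)
s(-85)/m = 80/(-6781) = 80*(-1/6781) = -80/6781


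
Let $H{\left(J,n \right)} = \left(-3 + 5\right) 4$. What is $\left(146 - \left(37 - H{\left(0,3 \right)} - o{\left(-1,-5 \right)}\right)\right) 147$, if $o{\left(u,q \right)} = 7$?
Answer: $18228$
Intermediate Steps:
$H{\left(J,n \right)} = 8$ ($H{\left(J,n \right)} = 2 \cdot 4 = 8$)
$\left(146 - \left(37 - H{\left(0,3 \right)} - o{\left(-1,-5 \right)}\right)\right) 147 = \left(146 + \left(\left(8 + 7\right) - 37\right)\right) 147 = \left(146 + \left(15 - 37\right)\right) 147 = \left(146 - 22\right) 147 = 124 \cdot 147 = 18228$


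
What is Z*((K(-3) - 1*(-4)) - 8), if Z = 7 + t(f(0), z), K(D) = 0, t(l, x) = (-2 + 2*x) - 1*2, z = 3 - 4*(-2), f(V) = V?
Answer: -100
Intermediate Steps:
z = 11 (z = 3 + 8 = 11)
t(l, x) = -4 + 2*x (t(l, x) = (-2 + 2*x) - 2 = -4 + 2*x)
Z = 25 (Z = 7 + (-4 + 2*11) = 7 + (-4 + 22) = 7 + 18 = 25)
Z*((K(-3) - 1*(-4)) - 8) = 25*((0 - 1*(-4)) - 8) = 25*((0 + 4) - 8) = 25*(4 - 8) = 25*(-4) = -100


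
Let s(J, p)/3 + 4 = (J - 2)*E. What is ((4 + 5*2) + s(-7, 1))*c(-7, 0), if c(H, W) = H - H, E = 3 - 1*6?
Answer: 0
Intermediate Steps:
E = -3 (E = 3 - 6 = -3)
s(J, p) = 6 - 9*J (s(J, p) = -12 + 3*((J - 2)*(-3)) = -12 + 3*((-2 + J)*(-3)) = -12 + 3*(6 - 3*J) = -12 + (18 - 9*J) = 6 - 9*J)
c(H, W) = 0
((4 + 5*2) + s(-7, 1))*c(-7, 0) = ((4 + 5*2) + (6 - 9*(-7)))*0 = ((4 + 10) + (6 + 63))*0 = (14 + 69)*0 = 83*0 = 0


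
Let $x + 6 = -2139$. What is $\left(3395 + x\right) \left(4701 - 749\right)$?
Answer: $4940000$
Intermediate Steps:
$x = -2145$ ($x = -6 - 2139 = -2145$)
$\left(3395 + x\right) \left(4701 - 749\right) = \left(3395 - 2145\right) \left(4701 - 749\right) = 1250 \cdot 3952 = 4940000$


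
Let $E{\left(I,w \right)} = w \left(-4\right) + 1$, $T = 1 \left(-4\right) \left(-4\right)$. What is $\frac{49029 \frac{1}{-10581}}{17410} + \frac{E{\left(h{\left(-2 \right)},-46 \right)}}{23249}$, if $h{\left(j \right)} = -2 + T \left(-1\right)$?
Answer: $\frac{10979979543}{1427606472430} \approx 0.0076912$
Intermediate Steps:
$T = 16$ ($T = \left(-4\right) \left(-4\right) = 16$)
$h{\left(j \right)} = -18$ ($h{\left(j \right)} = -2 + 16 \left(-1\right) = -2 - 16 = -18$)
$E{\left(I,w \right)} = 1 - 4 w$ ($E{\left(I,w \right)} = - 4 w + 1 = 1 - 4 w$)
$\frac{49029 \frac{1}{-10581}}{17410} + \frac{E{\left(h{\left(-2 \right)},-46 \right)}}{23249} = \frac{49029 \frac{1}{-10581}}{17410} + \frac{1 - -184}{23249} = 49029 \left(- \frac{1}{10581}\right) \frac{1}{17410} + \left(1 + 184\right) \frac{1}{23249} = \left(- \frac{16343}{3527}\right) \frac{1}{17410} + 185 \cdot \frac{1}{23249} = - \frac{16343}{61405070} + \frac{185}{23249} = \frac{10979979543}{1427606472430}$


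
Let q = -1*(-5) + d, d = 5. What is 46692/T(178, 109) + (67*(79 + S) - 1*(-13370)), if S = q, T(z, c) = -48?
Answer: 73441/4 ≈ 18360.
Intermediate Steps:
q = 10 (q = -1*(-5) + 5 = 5 + 5 = 10)
S = 10
46692/T(178, 109) + (67*(79 + S) - 1*(-13370)) = 46692/(-48) + (67*(79 + 10) - 1*(-13370)) = 46692*(-1/48) + (67*89 + 13370) = -3891/4 + (5963 + 13370) = -3891/4 + 19333 = 73441/4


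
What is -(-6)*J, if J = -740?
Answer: -4440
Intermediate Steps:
-(-6)*J = -(-6)*(-740) = -1*4440 = -4440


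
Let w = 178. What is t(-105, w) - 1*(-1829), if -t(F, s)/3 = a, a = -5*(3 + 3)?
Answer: 1919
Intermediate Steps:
a = -30 (a = -5*6 = -30)
t(F, s) = 90 (t(F, s) = -3*(-30) = 90)
t(-105, w) - 1*(-1829) = 90 - 1*(-1829) = 90 + 1829 = 1919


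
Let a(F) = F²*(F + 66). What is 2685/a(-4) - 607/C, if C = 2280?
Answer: 689957/282720 ≈ 2.4404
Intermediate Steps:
a(F) = F²*(66 + F)
2685/a(-4) - 607/C = 2685/(((-4)²*(66 - 4))) - 607/2280 = 2685/((16*62)) - 607*1/2280 = 2685/992 - 607/2280 = 689957/282720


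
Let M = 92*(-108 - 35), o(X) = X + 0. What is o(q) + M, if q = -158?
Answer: -13314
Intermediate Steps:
o(X) = X
M = -13156 (M = 92*(-143) = -13156)
o(q) + M = -158 - 13156 = -13314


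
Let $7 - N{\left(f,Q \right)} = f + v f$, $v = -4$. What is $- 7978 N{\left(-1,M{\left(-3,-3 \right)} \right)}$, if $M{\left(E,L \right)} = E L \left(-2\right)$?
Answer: $-31912$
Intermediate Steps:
$M{\left(E,L \right)} = - 2 E L$
$N{\left(f,Q \right)} = 7 + 3 f$ ($N{\left(f,Q \right)} = 7 - \left(f - 4 f\right) = 7 - - 3 f = 7 + 3 f$)
$- 7978 N{\left(-1,M{\left(-3,-3 \right)} \right)} = - 7978 \left(7 + 3 \left(-1\right)\right) = - 7978 \left(7 - 3\right) = \left(-7978\right) 4 = -31912$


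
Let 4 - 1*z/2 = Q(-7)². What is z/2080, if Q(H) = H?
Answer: -9/208 ≈ -0.043269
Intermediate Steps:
z = -90 (z = 8 - 2*(-7)² = 8 - 2*49 = 8 - 98 = -90)
z/2080 = -90/2080 = -90*1/2080 = -9/208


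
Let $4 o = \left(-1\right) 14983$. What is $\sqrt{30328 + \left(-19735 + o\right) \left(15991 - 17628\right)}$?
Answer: $\frac{\sqrt{153873263}}{2} \approx 6202.3$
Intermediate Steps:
$o = - \frac{14983}{4}$ ($o = \frac{\left(-1\right) 14983}{4} = \frac{1}{4} \left(-14983\right) = - \frac{14983}{4} \approx -3745.8$)
$\sqrt{30328 + \left(-19735 + o\right) \left(15991 - 17628\right)} = \sqrt{30328 + \left(-19735 - \frac{14983}{4}\right) \left(15991 - 17628\right)} = \sqrt{30328 - - \frac{153751951}{4}} = \sqrt{30328 + \frac{153751951}{4}} = \sqrt{\frac{153873263}{4}} = \frac{\sqrt{153873263}}{2}$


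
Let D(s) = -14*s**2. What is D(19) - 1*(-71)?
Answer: -4983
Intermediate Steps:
D(19) - 1*(-71) = -14*19**2 - 1*(-71) = -14*361 + 71 = -5054 + 71 = -4983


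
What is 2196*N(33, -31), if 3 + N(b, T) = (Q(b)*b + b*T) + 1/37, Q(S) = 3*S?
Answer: 182087928/37 ≈ 4.9213e+6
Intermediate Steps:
N(b, T) = -110/37 + 3*b² + T*b (N(b, T) = -3 + (((3*b)*b + b*T) + 1/37) = -3 + ((3*b² + T*b) + 1/37) = -3 + (1/37 + 3*b² + T*b) = -110/37 + 3*b² + T*b)
2196*N(33, -31) = 2196*(-110/37 + 3*33² - 31*33) = 2196*(-110/37 + 3*1089 - 1023) = 2196*(-110/37 + 3267 - 1023) = 2196*(82918/37) = 182087928/37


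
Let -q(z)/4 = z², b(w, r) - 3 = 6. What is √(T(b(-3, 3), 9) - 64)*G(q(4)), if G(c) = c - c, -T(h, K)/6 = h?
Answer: 0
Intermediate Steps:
b(w, r) = 9 (b(w, r) = 3 + 6 = 9)
T(h, K) = -6*h
q(z) = -4*z²
G(c) = 0
√(T(b(-3, 3), 9) - 64)*G(q(4)) = √(-6*9 - 64)*0 = √(-54 - 64)*0 = √(-118)*0 = (I*√118)*0 = 0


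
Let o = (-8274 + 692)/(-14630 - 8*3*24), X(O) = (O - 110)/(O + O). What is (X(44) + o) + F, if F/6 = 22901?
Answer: 4178783627/30412 ≈ 1.3741e+5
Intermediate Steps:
F = 137406 (F = 6*22901 = 137406)
X(O) = (-110 + O)/(2*O) (X(O) = (-110 + O)/((2*O)) = (-110 + O)*(1/(2*O)) = (-110 + O)/(2*O))
o = 3791/7603 (o = -7582/(-14630 - 24*24) = -7582/(-14630 - 576) = -7582/(-15206) = -7582*(-1/15206) = 3791/7603 ≈ 0.49862)
(X(44) + o) + F = ((½)*(-110 + 44)/44 + 3791/7603) + 137406 = ((½)*(1/44)*(-66) + 3791/7603) + 137406 = (-¾ + 3791/7603) + 137406 = -7645/30412 + 137406 = 4178783627/30412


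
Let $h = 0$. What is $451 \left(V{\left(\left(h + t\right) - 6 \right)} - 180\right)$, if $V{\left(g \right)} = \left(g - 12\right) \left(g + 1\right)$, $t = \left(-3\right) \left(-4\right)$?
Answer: $-100122$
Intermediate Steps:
$t = 12$
$V{\left(g \right)} = \left(1 + g\right) \left(-12 + g\right)$ ($V{\left(g \right)} = \left(-12 + g\right) \left(1 + g\right) = \left(1 + g\right) \left(-12 + g\right)$)
$451 \left(V{\left(\left(h + t\right) - 6 \right)} - 180\right) = 451 \left(\left(-12 + \left(\left(0 + 12\right) - 6\right)^{2} - 11 \left(\left(0 + 12\right) - 6\right)\right) - 180\right) = 451 \left(\left(-12 + \left(12 - 6\right)^{2} - 11 \left(12 - 6\right)\right) - 180\right) = 451 \left(\left(-12 + 6^{2} - 66\right) - 180\right) = 451 \left(\left(-12 + 36 - 66\right) - 180\right) = 451 \left(-42 - 180\right) = 451 \left(-222\right) = -100122$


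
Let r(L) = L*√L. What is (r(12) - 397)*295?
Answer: -117115 + 7080*√3 ≈ -1.0485e+5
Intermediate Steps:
r(L) = L^(3/2)
(r(12) - 397)*295 = (12^(3/2) - 397)*295 = (24*√3 - 397)*295 = (-397 + 24*√3)*295 = -117115 + 7080*√3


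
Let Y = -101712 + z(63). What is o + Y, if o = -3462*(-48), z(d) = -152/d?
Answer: 4061080/63 ≈ 64462.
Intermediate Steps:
o = 166176
Y = -6408008/63 (Y = -101712 - 152/63 = -6408008/63 ≈ -1.0171e+5)
o + Y = 166176 - 6408008/63 = 4061080/63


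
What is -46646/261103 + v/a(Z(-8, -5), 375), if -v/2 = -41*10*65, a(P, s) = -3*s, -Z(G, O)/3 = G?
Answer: -558770666/11749635 ≈ -47.556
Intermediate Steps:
Z(G, O) = -3*G
v = 53300 (v = -2*(-41*10)*65 = -(-820)*65 = -2*(-26650) = 53300)
-46646/261103 + v/a(Z(-8, -5), 375) = -46646/261103 + 53300/((-3*375)) = -46646*1/261103 + 53300/(-1125) = -46646/261103 + 53300*(-1/1125) = -46646/261103 - 2132/45 = -558770666/11749635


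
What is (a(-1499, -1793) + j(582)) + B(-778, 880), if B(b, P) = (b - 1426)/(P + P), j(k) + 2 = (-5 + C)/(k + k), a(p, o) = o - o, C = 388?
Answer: -374291/128040 ≈ -2.9232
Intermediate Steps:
a(p, o) = 0
j(k) = -2 + 383/(2*k) (j(k) = -2 + (-5 + 388)/(k + k) = -2 + 383/((2*k)) = -2 + 383*(1/(2*k)) = -2 + 383/(2*k))
B(b, P) = (-1426 + b)/(2*P) (B(b, P) = (-1426 + b)/((2*P)) = (-1426 + b)*(1/(2*P)) = (-1426 + b)/(2*P))
(a(-1499, -1793) + j(582)) + B(-778, 880) = (0 + (-2 + (383/2)/582)) + (½)*(-1426 - 778)/880 = (0 + (-2 + (383/2)*(1/582))) + (½)*(1/880)*(-2204) = (0 + (-2 + 383/1164)) - 551/440 = (0 - 1945/1164) - 551/440 = -1945/1164 - 551/440 = -374291/128040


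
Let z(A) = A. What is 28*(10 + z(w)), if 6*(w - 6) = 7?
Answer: 1442/3 ≈ 480.67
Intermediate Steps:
w = 43/6 (w = 6 + (⅙)*7 = 6 + 7/6 = 43/6 ≈ 7.1667)
28*(10 + z(w)) = 28*(10 + 43/6) = 28*(103/6) = 1442/3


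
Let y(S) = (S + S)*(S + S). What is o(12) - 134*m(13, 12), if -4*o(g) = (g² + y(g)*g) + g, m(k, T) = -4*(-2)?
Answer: -2839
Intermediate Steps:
y(S) = 4*S² (y(S) = (2*S)*(2*S) = 4*S²)
m(k, T) = 8
o(g) = -g³ - g/4 - g²/4 (o(g) = -((g² + (4*g²)*g) + g)/4 = -((g² + 4*g³) + g)/4 = -(g + g² + 4*g³)/4 = -g³ - g/4 - g²/4)
o(12) - 134*m(13, 12) = -¼*12*(1 + 12 + 4*12²) - 134*8 = -¼*12*(1 + 12 + 4*144) - 1072 = -¼*12*(1 + 12 + 576) - 1072 = -¼*12*589 - 1072 = -1767 - 1072 = -2839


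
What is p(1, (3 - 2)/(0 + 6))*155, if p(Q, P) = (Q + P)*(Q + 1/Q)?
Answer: 1085/3 ≈ 361.67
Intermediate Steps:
p(Q, P) = (P + Q)*(Q + 1/Q)
p(1, (3 - 2)/(0 + 6))*155 = (1 + 1² + ((3 - 2)/(0 + 6))*1 + ((3 - 2)/(0 + 6))/1)*155 = (1 + 1 + (1/6)*1 + (1/6)*1)*155 = (1 + 1 + (1*(⅙))*1 + (1*(⅙))*1)*155 = (1 + 1 + (⅙)*1 + (⅙)*1)*155 = (1 + 1 + ⅙ + ⅙)*155 = (7/3)*155 = 1085/3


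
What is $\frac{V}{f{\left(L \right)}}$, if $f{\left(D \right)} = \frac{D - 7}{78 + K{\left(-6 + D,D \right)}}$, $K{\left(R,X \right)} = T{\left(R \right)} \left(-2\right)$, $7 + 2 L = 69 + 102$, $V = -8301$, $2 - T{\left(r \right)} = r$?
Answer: $- \frac{625342}{25} \approx -25014.0$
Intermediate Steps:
$T{\left(r \right)} = 2 - r$
$L = 82$ ($L = - \frac{7}{2} + \frac{69 + 102}{2} = - \frac{7}{2} + \frac{1}{2} \cdot 171 = - \frac{7}{2} + \frac{171}{2} = 82$)
$K{\left(R,X \right)} = -4 + 2 R$ ($K{\left(R,X \right)} = \left(2 - R\right) \left(-2\right) = -4 + 2 R$)
$f{\left(D \right)} = \frac{-7 + D}{62 + 2 D}$ ($f{\left(D \right)} = \frac{D - 7}{78 + \left(-4 + 2 \left(-6 + D\right)\right)} = \frac{-7 + D}{78 + \left(-4 + \left(-12 + 2 D\right)\right)} = \frac{-7 + D}{78 + \left(-16 + 2 D\right)} = \frac{-7 + D}{62 + 2 D}$)
$\frac{V}{f{\left(L \right)}} = - \frac{8301}{\frac{1}{2} \frac{1}{31 + 82} \left(-7 + 82\right)} = - \frac{8301}{\frac{1}{2} \cdot \frac{1}{113} \cdot 75} = - \frac{8301}{\frac{75}{226}} = \left(-8301\right) \frac{226}{75} = - \frac{625342}{25}$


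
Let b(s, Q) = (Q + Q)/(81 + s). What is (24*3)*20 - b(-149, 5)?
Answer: 48965/34 ≈ 1440.1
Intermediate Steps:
b(s, Q) = 2*Q/(81 + s) (b(s, Q) = (2*Q)/(81 + s) = 2*Q/(81 + s))
(24*3)*20 - b(-149, 5) = (24*3)*20 - 2*5/(81 - 149) = 72*20 - 2*5/(-68) = 1440 - 2*5*(-1)/68 = 1440 - 1*(-5/34) = 1440 + 5/34 = 48965/34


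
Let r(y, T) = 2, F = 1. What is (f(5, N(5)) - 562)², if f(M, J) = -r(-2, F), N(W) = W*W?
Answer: 318096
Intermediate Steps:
N(W) = W²
f(M, J) = -2 (f(M, J) = -1*2 = -2)
(f(5, N(5)) - 562)² = (-2 - 562)² = (-564)² = 318096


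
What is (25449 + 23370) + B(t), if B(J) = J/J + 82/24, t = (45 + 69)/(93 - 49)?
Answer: 585881/12 ≈ 48823.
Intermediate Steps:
t = 57/22 (t = 114/44 = 114*(1/44) = 57/22 ≈ 2.5909)
B(J) = 53/12 (B(J) = 1 + 82*(1/24) = 1 + 41/12 = 53/12)
(25449 + 23370) + B(t) = (25449 + 23370) + 53/12 = 48819 + 53/12 = 585881/12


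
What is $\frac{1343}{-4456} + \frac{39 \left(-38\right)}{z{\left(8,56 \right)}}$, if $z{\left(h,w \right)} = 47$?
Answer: $- \frac{6666913}{209432} \approx -31.833$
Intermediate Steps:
$\frac{1343}{-4456} + \frac{39 \left(-38\right)}{z{\left(8,56 \right)}} = \frac{1343}{-4456} + \frac{39 \left(-38\right)}{47} = 1343 \left(- \frac{1}{4456}\right) - \frac{1482}{47} = - \frac{1343}{4456} - \frac{1482}{47} = - \frac{6666913}{209432}$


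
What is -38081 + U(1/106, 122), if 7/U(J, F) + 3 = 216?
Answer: -8111246/213 ≈ -38081.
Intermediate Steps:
U(J, F) = 7/213 (U(J, F) = 7/(-3 + 216) = 7/213)
-38081 + U(1/106, 122) = -38081 + 7/213 = -8111246/213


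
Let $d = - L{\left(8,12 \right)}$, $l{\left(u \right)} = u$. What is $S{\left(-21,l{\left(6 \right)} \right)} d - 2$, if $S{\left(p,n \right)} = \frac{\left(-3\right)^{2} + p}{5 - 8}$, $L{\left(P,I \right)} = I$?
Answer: $-50$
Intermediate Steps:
$S{\left(p,n \right)} = -3 - \frac{p}{3}$ ($S{\left(p,n \right)} = \frac{9 + p}{-3} = \left(9 + p\right) \left(- \frac{1}{3}\right) = -3 - \frac{p}{3}$)
$d = -12$ ($d = \left(-1\right) 12 = -12$)
$S{\left(-21,l{\left(6 \right)} \right)} d - 2 = \left(-3 - -7\right) \left(-12\right) - 2 = \left(-3 + 7\right) \left(-12\right) - 2 = 4 \left(-12\right) - 2 = -48 - 2 = -50$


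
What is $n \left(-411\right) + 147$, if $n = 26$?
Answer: $-10539$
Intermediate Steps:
$n \left(-411\right) + 147 = 26 \left(-411\right) + 147 = -10686 + 147 = -10539$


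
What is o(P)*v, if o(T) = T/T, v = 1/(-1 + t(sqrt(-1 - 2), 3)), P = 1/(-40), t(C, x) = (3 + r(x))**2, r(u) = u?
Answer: 1/35 ≈ 0.028571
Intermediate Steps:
t(C, x) = (3 + x)**2
P = -1/40 ≈ -0.025000
v = 1/35 (v = 1/(-1 + (3 + 3)**2) = 1/(-1 + 6**2) = 1/(-1 + 36) = 1/35 ≈ 0.028571)
o(T) = 1
o(P)*v = 1*(1/35) = 1/35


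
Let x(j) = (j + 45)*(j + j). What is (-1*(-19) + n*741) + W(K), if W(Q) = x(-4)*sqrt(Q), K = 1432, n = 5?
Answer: 3724 - 656*sqrt(358) ≈ -8688.1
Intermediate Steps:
x(j) = 2*j*(45 + j) (x(j) = (45 + j)*(2*j) = 2*j*(45 + j))
W(Q) = -328*sqrt(Q) (W(Q) = (2*(-4)*(45 - 4))*sqrt(Q) = (2*(-4)*41)*sqrt(Q) = -328*sqrt(Q))
(-1*(-19) + n*741) + W(K) = (-1*(-19) + 5*741) - 656*sqrt(358) = (19 + 3705) - 656*sqrt(358) = 3724 - 656*sqrt(358)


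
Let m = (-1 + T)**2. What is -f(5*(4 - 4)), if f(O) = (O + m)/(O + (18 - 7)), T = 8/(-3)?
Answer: -11/9 ≈ -1.2222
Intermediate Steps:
T = -8/3 (T = 8*(-1/3) = -8/3 ≈ -2.6667)
m = 121/9 (m = (-1 - 8/3)**2 = (-11/3)**2 = 121/9 ≈ 13.444)
f(O) = (121/9 + O)/(11 + O) (f(O) = (O + 121/9)/(O + (18 - 7)) = (121/9 + O)/(O + 11) = (121/9 + O)/(11 + O))
-f(5*(4 - 4)) = -(121/9 + 5*(4 - 4))/(11 + 5*(4 - 4)) = -(121/9 + 5*0)/(11 + 5*0) = -(121/9 + 0)/(11 + 0) = -121/(11*9) = -1*11/9 = -11/9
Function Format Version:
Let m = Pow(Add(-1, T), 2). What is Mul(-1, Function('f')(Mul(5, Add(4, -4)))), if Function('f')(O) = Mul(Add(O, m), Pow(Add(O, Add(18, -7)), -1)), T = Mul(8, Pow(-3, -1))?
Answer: Rational(-11, 9) ≈ -1.2222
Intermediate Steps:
T = Rational(-8, 3) (T = Mul(8, Rational(-1, 3)) = Rational(-8, 3) ≈ -2.6667)
m = Rational(121, 9) (m = Pow(Add(-1, Rational(-8, 3)), 2) = Pow(Rational(-11, 3), 2) = Rational(121, 9) ≈ 13.444)
Function('f')(O) = Mul(Pow(Add(11, O), -1), Add(Rational(121, 9), O)) (Function('f')(O) = Mul(Add(O, Rational(121, 9)), Pow(Add(O, Add(18, -7)), -1)) = Mul(Add(Rational(121, 9), O), Pow(Add(O, 11), -1)) = Mul(Add(Rational(121, 9), O), Pow(Add(11, O), -1)) = Mul(Pow(Add(11, O), -1), Add(Rational(121, 9), O)))
Mul(-1, Function('f')(Mul(5, Add(4, -4)))) = Mul(-1, Mul(Pow(Add(11, Mul(5, Add(4, -4))), -1), Add(Rational(121, 9), Mul(5, Add(4, -4))))) = Mul(-1, Mul(Pow(Add(11, Mul(5, 0)), -1), Add(Rational(121, 9), Mul(5, 0)))) = Mul(-1, Mul(Pow(Add(11, 0), -1), Add(Rational(121, 9), 0))) = Mul(-1, Mul(Pow(11, -1), Rational(121, 9))) = Mul(-1, Mul(Rational(1, 11), Rational(121, 9))) = Mul(-1, Rational(11, 9)) = Rational(-11, 9)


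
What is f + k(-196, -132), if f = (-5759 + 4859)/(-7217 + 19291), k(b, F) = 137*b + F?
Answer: -162902858/6037 ≈ -26984.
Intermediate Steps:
k(b, F) = F + 137*b
f = -450/6037 (f = -900/12074 = -900*1/12074 = -450/6037 ≈ -0.074540)
f + k(-196, -132) = -450/6037 + (-132 + 137*(-196)) = -450/6037 + (-132 - 26852) = -450/6037 - 26984 = -162902858/6037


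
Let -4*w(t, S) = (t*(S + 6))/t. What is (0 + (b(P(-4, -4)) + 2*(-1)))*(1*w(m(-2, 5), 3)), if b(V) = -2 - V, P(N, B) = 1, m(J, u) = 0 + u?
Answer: 45/4 ≈ 11.250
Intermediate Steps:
m(J, u) = u
w(t, S) = -3/2 - S/4 (w(t, S) = -t*(S + 6)/(4*t) = -t*(6 + S)/(4*t) = -(6 + S)/4 = -3/2 - S/4)
(0 + (b(P(-4, -4)) + 2*(-1)))*(1*w(m(-2, 5), 3)) = (0 + ((-2 - 1*1) + 2*(-1)))*(1*(-3/2 - ¼*3)) = (0 + ((-2 - 1) - 2))*(1*(-3/2 - ¾)) = (0 + (-3 - 2))*(1*(-9/4)) = (0 - 5)*(-9/4) = -5*(-9/4) = 45/4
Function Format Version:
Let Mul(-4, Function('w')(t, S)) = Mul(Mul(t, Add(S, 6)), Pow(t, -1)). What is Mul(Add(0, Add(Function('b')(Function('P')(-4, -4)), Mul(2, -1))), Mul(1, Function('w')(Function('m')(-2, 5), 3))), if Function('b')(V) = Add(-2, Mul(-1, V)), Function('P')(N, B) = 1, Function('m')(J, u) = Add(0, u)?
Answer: Rational(45, 4) ≈ 11.250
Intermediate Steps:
Function('m')(J, u) = u
Function('w')(t, S) = Add(Rational(-3, 2), Mul(Rational(-1, 4), S)) (Function('w')(t, S) = Mul(Rational(-1, 4), Mul(Mul(t, Add(S, 6)), Pow(t, -1))) = Mul(Rational(-1, 4), Mul(Mul(t, Add(6, S)), Pow(t, -1))) = Mul(Rational(-1, 4), Add(6, S)) = Add(Rational(-3, 2), Mul(Rational(-1, 4), S)))
Mul(Add(0, Add(Function('b')(Function('P')(-4, -4)), Mul(2, -1))), Mul(1, Function('w')(Function('m')(-2, 5), 3))) = Mul(Add(0, Add(Add(-2, Mul(-1, 1)), Mul(2, -1))), Mul(1, Add(Rational(-3, 2), Mul(Rational(-1, 4), 3)))) = Mul(Add(0, Add(Add(-2, -1), -2)), Mul(1, Add(Rational(-3, 2), Rational(-3, 4)))) = Mul(Add(0, Add(-3, -2)), Mul(1, Rational(-9, 4))) = Mul(Add(0, -5), Rational(-9, 4)) = Mul(-5, Rational(-9, 4)) = Rational(45, 4)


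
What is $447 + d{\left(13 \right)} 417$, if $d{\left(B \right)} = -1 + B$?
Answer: $5451$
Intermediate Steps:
$447 + d{\left(13 \right)} 417 = 447 + \left(-1 + 13\right) 417 = 447 + 12 \cdot 417 = 447 + 5004 = 5451$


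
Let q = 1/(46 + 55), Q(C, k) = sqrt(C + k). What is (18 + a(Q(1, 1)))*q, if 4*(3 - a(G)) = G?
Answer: 21/101 - sqrt(2)/404 ≈ 0.20442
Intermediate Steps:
a(G) = 3 - G/4
q = 1/101 ≈ 0.0099010
(18 + a(Q(1, 1)))*q = (18 + (3 - sqrt(1 + 1)/4))*(1/101) = (18 + (3 - sqrt(2)/4))*(1/101) = (21 - sqrt(2)/4)*(1/101) = 21/101 - sqrt(2)/404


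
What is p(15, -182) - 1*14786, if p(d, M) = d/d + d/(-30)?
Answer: -29571/2 ≈ -14786.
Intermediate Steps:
p(d, M) = 1 - d/30 (p(d, M) = 1 + d*(-1/30) = 1 - d/30)
p(15, -182) - 1*14786 = (1 - 1/30*15) - 1*14786 = (1 - ½) - 14786 = ½ - 14786 = -29571/2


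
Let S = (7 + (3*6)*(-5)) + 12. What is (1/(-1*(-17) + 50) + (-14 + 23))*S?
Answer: -42884/67 ≈ -640.06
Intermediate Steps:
S = -71 (S = (7 + 18*(-5)) + 12 = (7 - 90) + 12 = -83 + 12 = -71)
(1/(-1*(-17) + 50) + (-14 + 23))*S = (1/(-1*(-17) + 50) + (-14 + 23))*(-71) = (1/(17 + 50) + 9)*(-71) = (1/67 + 9)*(-71) = (604/67)*(-71) = -42884/67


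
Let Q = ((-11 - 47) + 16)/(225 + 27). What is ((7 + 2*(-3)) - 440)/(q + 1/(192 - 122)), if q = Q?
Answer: 46095/16 ≈ 2880.9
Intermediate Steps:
Q = -1/6 (Q = (-58 + 16)/252 = -42*1/252 = -1/6 ≈ -0.16667)
q = -1/6 ≈ -0.16667
((7 + 2*(-3)) - 440)/(q + 1/(192 - 122)) = ((7 + 2*(-3)) - 440)/(-1/6 + 1/(192 - 122)) = ((7 - 6) - 440)/(-1/6 + 1/70) = (1 - 440)/(-1/6 + 1/70) = -439/(-16/105) = -439*(-105/16) = 46095/16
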